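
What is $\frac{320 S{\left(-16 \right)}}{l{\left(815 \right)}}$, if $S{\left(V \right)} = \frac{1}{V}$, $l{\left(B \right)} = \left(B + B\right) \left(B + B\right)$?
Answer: $- \frac{1}{132845} \approx -7.5276 \cdot 10^{-6}$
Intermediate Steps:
$l{\left(B \right)} = 4 B^{2}$ ($l{\left(B \right)} = 2 B 2 B = 4 B^{2}$)
$\frac{320 S{\left(-16 \right)}}{l{\left(815 \right)}} = \frac{320 \frac{1}{-16}}{4 \cdot 815^{2}} = \frac{320 \left(- \frac{1}{16}\right)}{4 \cdot 664225} = - \frac{20}{2656900} = \left(-20\right) \frac{1}{2656900} = - \frac{1}{132845}$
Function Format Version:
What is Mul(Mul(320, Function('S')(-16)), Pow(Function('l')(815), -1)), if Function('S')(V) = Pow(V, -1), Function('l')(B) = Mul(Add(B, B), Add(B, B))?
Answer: Rational(-1, 132845) ≈ -7.5276e-6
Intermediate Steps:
Function('l')(B) = Mul(4, Pow(B, 2)) (Function('l')(B) = Mul(Mul(2, B), Mul(2, B)) = Mul(4, Pow(B, 2)))
Mul(Mul(320, Function('S')(-16)), Pow(Function('l')(815), -1)) = Mul(Mul(320, Pow(-16, -1)), Pow(Mul(4, Pow(815, 2)), -1)) = Mul(Mul(320, Rational(-1, 16)), Pow(Mul(4, 664225), -1)) = Mul(-20, Pow(2656900, -1)) = Mul(-20, Rational(1, 2656900)) = Rational(-1, 132845)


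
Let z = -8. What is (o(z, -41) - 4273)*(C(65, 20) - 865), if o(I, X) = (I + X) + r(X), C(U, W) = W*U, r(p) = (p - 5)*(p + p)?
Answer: -239250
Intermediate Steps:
r(p) = 2*p*(-5 + p) (r(p) = (-5 + p)*(2*p) = 2*p*(-5 + p))
C(U, W) = U*W
o(I, X) = I + X + 2*X*(-5 + X) (o(I, X) = (I + X) + 2*X*(-5 + X) = I + X + 2*X*(-5 + X))
(o(z, -41) - 4273)*(C(65, 20) - 865) = ((-8 - 41 + 2*(-41)*(-5 - 41)) - 4273)*(65*20 - 865) = ((-8 - 41 + 2*(-41)*(-46)) - 4273)*(1300 - 865) = ((-8 - 41 + 3772) - 4273)*435 = (3723 - 4273)*435 = -550*435 = -239250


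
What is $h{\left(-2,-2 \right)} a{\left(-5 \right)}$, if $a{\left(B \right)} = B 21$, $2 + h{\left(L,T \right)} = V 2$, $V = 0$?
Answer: $210$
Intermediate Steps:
$h{\left(L,T \right)} = -2$ ($h{\left(L,T \right)} = -2 + 0 \cdot 2 = -2 + 0 = -2$)
$a{\left(B \right)} = 21 B$
$h{\left(-2,-2 \right)} a{\left(-5 \right)} = - 2 \cdot 21 \left(-5\right) = \left(-2\right) \left(-105\right) = 210$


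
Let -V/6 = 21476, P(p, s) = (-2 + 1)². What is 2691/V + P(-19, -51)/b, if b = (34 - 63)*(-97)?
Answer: -190793/9294152 ≈ -0.020528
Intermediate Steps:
P(p, s) = 1 (P(p, s) = (-1)² = 1)
V = -128856 (V = -6*21476 = -128856)
b = 2813 (b = -29*(-97) = 2813)
2691/V + P(-19, -51)/b = 2691/(-128856) + 1/2813 = 2691*(-1/128856) + 1*(1/2813) = -69/3304 + 1/2813 = -190793/9294152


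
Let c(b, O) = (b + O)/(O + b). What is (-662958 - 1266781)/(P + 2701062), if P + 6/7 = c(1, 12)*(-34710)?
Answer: -13508173/18664458 ≈ -0.72374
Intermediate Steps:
c(b, O) = 1 (c(b, O) = (O + b)/(O + b) = 1)
P = -242976/7 (P = -6/7 + 1*(-34710) = -6/7 - 34710 = -242976/7 ≈ -34711.)
(-662958 - 1266781)/(P + 2701062) = (-662958 - 1266781)/(-242976/7 + 2701062) = -1929739/18664458/7 = -1929739*7/18664458 = -13508173/18664458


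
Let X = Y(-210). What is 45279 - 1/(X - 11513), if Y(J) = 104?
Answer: 516588112/11409 ≈ 45279.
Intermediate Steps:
X = 104
45279 - 1/(X - 11513) = 45279 - 1/(104 - 11513) = 45279 - 1/(-11409) = 45279 - 1*(-1/11409) = 45279 + 1/11409 = 516588112/11409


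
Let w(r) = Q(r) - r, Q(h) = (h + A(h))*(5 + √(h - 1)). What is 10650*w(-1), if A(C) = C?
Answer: -95850 - 21300*I*√2 ≈ -95850.0 - 30123.0*I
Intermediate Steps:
Q(h) = 2*h*(5 + √(-1 + h)) (Q(h) = (h + h)*(5 + √(h - 1)) = (2*h)*(5 + √(-1 + h)) = 2*h*(5 + √(-1 + h)))
w(r) = -r + 2*r*(5 + √(-1 + r)) (w(r) = 2*r*(5 + √(-1 + r)) - r = -r + 2*r*(5 + √(-1 + r)))
10650*w(-1) = 10650*(-(9 + 2*√(-1 - 1))) = 10650*(-(9 + 2*√(-2))) = 10650*(-(9 + 2*(I*√2))) = 10650*(-(9 + 2*I*√2)) = 10650*(-9 - 2*I*√2) = -95850 - 21300*I*√2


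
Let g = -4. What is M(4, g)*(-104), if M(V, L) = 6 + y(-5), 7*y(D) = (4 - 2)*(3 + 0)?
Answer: -4992/7 ≈ -713.14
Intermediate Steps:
y(D) = 6/7 (y(D) = ((4 - 2)*(3 + 0))/7 = (2*3)/7 = (⅐)*6 = 6/7)
M(V, L) = 48/7 (M(V, L) = 6 + 6/7 = 48/7)
M(4, g)*(-104) = (48/7)*(-104) = -4992/7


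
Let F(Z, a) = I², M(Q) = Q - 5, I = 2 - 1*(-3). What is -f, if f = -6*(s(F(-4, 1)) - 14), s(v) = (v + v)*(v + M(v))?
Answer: 13416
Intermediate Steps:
I = 5 (I = 2 + 3 = 5)
M(Q) = -5 + Q
F(Z, a) = 25 (F(Z, a) = 5² = 25)
s(v) = 2*v*(-5 + 2*v) (s(v) = (v + v)*(v + (-5 + v)) = (2*v)*(-5 + 2*v) = 2*v*(-5 + 2*v))
f = -13416 (f = -6*(2*25*(-5 + 2*25) - 14) = -6*(2*25*(-5 + 50) - 14) = -6*(2*25*45 - 14) = -6*(2250 - 14) = -6*2236 = -13416)
-f = -1*(-13416) = 13416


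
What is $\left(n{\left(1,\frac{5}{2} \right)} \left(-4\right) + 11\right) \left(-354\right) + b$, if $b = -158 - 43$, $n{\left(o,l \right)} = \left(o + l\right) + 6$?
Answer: $9357$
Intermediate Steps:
$n{\left(o,l \right)} = 6 + l + o$ ($n{\left(o,l \right)} = \left(l + o\right) + 6 = 6 + l + o$)
$b = -201$
$\left(n{\left(1,\frac{5}{2} \right)} \left(-4\right) + 11\right) \left(-354\right) + b = \left(\left(6 + \frac{5}{2} + 1\right) \left(-4\right) + 11\right) \left(-354\right) - 201 = \left(\frac{19}{2} \left(-4\right) + 11\right) \left(-354\right) - 201 = \left(-38 + 11\right) \left(-354\right) - 201 = \left(-27\right) \left(-354\right) - 201 = 9558 - 201 = 9357$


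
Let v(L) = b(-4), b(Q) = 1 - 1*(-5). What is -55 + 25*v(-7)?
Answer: 95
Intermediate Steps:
b(Q) = 6 (b(Q) = 1 + 5 = 6)
v(L) = 6
-55 + 25*v(-7) = -55 + 25*6 = -55 + 150 = 95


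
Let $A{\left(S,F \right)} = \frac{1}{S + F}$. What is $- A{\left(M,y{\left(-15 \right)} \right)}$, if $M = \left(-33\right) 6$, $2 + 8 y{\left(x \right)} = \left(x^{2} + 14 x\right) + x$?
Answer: $\frac{4}{793} \approx 0.0050441$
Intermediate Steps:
$y{\left(x \right)} = - \frac{1}{4} + \frac{x^{2}}{8} + \frac{15 x}{8}$ ($y{\left(x \right)} = - \frac{1}{4} + \frac{\left(x^{2} + 14 x\right) + x}{8} = - \frac{1}{4} + \frac{x^{2} + 15 x}{8} = - \frac{1}{4} + \left(\frac{x^{2}}{8} + \frac{15 x}{8}\right) = - \frac{1}{4} + \frac{x^{2}}{8} + \frac{15 x}{8}$)
$M = -198$
$A{\left(S,F \right)} = \frac{1}{F + S}$
$- A{\left(M,y{\left(-15 \right)} \right)} = - \frac{1}{\left(- \frac{1}{4} + \frac{\left(-15\right)^{2}}{8} + \frac{15}{8} \left(-15\right)\right) - 198} = - \frac{1}{\left(- \frac{1}{4} + \frac{1}{8} \cdot 225 - \frac{225}{8}\right) - 198} = - \frac{1}{\left(- \frac{1}{4} + \frac{225}{8} - \frac{225}{8}\right) - 198} = - \frac{1}{- \frac{1}{4} - 198} = - \frac{1}{- \frac{793}{4}} = \left(-1\right) \left(- \frac{4}{793}\right) = \frac{4}{793}$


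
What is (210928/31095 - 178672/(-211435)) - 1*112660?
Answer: -148128210421396/1314914265 ≈ -1.1265e+5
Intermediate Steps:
(210928/31095 - 178672/(-211435)) - 1*112660 = (210928*(1/31095) - 178672*(-1/211435)) - 112660 = (210928/31095 + 178672/211435) - 112660 = 10030673504/1314914265 - 112660 = -148128210421396/1314914265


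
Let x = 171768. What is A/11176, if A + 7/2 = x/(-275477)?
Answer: -2271875/6157461904 ≈ -0.00036896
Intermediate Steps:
A = -2271875/550954 (A = -7/2 + 171768/(-275477) = -7/2 + 171768*(-1/275477) = -7/2 - 171768/275477 = -2271875/550954 ≈ -4.1235)
A/11176 = -2271875/550954/11176 = -2271875/550954*1/11176 = -2271875/6157461904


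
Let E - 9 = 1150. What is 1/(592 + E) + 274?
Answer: 479775/1751 ≈ 274.00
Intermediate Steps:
E = 1159 (E = 9 + 1150 = 1159)
1/(592 + E) + 274 = 1/(592 + 1159) + 274 = 1/1751 + 274 = 479775/1751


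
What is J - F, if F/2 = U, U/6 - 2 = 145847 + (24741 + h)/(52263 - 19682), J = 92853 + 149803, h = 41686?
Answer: -49117697216/32581 ≈ -1.5076e+6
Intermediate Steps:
J = 242656
U = 28511836176/32581 (U = 12 + 6*(145847 + (24741 + 41686)/(52263 - 19682)) = 12 + 6*(145847 + 66427/32581) = 12 + 6*(4751907534/32581) = 12 + 28511445204/32581 = 28511836176/32581 ≈ 8.7511e+5)
F = 57023672352/32581 (F = 2*(28511836176/32581) = 57023672352/32581 ≈ 1.7502e+6)
J - F = 242656 - 1*57023672352/32581 = 242656 - 57023672352/32581 = -49117697216/32581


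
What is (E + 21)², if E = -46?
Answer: 625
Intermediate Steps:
(E + 21)² = (-46 + 21)² = (-25)² = 625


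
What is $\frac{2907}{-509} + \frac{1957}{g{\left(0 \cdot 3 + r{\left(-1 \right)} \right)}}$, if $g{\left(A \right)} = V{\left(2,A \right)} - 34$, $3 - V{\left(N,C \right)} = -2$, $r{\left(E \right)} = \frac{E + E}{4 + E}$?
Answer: $- \frac{1080416}{14761} \approx -73.194$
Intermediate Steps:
$r{\left(E \right)} = \frac{2 E}{4 + E}$
$V{\left(N,C \right)} = 5$ ($V{\left(N,C \right)} = 3 - -2 = 3 + 2 = 5$)
$g{\left(A \right)} = -29$ ($g{\left(A \right)} = 5 - 34 = -29$)
$\frac{2907}{-509} + \frac{1957}{g{\left(0 \cdot 3 + r{\left(-1 \right)} \right)}} = \frac{2907}{-509} + \frac{1957}{-29} = 2907 \left(- \frac{1}{509}\right) + 1957 \left(- \frac{1}{29}\right) = - \frac{2907}{509} - \frac{1957}{29} = - \frac{1080416}{14761}$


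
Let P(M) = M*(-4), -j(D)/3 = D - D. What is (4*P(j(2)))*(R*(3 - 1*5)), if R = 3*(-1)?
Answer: 0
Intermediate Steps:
j(D) = 0 (j(D) = -3*(D - D) = -3*0 = 0)
R = -3
P(M) = -4*M
(4*P(j(2)))*(R*(3 - 1*5)) = (4*(-4*0))*(-3*(3 - 1*5)) = (4*0)*(-3*(3 - 5)) = 0*(-3*(-2)) = 0*6 = 0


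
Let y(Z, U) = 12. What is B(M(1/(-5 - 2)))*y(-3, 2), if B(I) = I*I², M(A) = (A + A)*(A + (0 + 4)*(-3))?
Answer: 58956000/117649 ≈ 501.12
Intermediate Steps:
M(A) = 2*A*(-12 + A) (M(A) = (2*A)*(A + 4*(-3)) = (2*A)*(A - 12) = (2*A)*(-12 + A) = 2*A*(-12 + A))
B(I) = I³
B(M(1/(-5 - 2)))*y(-3, 2) = (2*(-12 + 1/(-5 - 2))/(-5 - 2))³*12 = (2*(-12 + 1/(-7))/(-7))³*12 = (2*(-⅐)*(-12 - ⅐))³*12 = (2*(-⅐)*(-85/7))³*12 = (170/49)³*12 = (4913000/117649)*12 = 58956000/117649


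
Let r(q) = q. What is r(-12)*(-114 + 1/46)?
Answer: 31458/23 ≈ 1367.7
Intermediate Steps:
r(-12)*(-114 + 1/46) = -12*(-114 + 1/46) = -12*(-5243/46) = 31458/23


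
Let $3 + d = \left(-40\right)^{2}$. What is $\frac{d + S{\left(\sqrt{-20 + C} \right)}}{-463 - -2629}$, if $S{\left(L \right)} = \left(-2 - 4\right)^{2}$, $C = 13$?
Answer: $\frac{1633}{2166} \approx 0.75392$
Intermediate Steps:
$d = 1597$ ($d = -3 + \left(-40\right)^{2} = -3 + 1600 = 1597$)
$S{\left(L \right)} = 36$ ($S{\left(L \right)} = \left(-6\right)^{2} = 36$)
$\frac{d + S{\left(\sqrt{-20 + C} \right)}}{-463 - -2629} = \frac{1597 + 36}{-463 - -2629} = \frac{1633}{-463 + 2629} = \frac{1633}{2166}$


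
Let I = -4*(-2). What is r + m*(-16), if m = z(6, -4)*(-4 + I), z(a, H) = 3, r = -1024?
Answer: -1216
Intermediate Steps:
I = 8
m = 12 (m = 3*(-4 + 8) = 3*4 = 12)
r + m*(-16) = -1024 + 12*(-16) = -1024 - 192 = -1216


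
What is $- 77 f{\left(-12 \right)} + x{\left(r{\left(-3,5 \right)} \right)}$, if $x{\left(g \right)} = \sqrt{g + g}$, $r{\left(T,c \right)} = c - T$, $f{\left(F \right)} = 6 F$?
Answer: $5548$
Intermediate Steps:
$x{\left(g \right)} = \sqrt{2} \sqrt{g}$ ($x{\left(g \right)} = \sqrt{2 g} = \sqrt{2} \sqrt{g}$)
$- 77 f{\left(-12 \right)} + x{\left(r{\left(-3,5 \right)} \right)} = - 77 \cdot 6 \left(-12\right) + \sqrt{2} \sqrt{5 - -3} = \left(-77\right) \left(-72\right) + \sqrt{2} \sqrt{5 + 3} = 5544 + \sqrt{2} \sqrt{8} = 5544 + \sqrt{2} \cdot 2 \sqrt{2} = 5544 + 4 = 5548$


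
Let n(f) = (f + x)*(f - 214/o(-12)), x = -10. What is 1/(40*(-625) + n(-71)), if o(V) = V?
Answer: -2/41387 ≈ -4.8324e-5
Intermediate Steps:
n(f) = (-10 + f)*(107/6 + f) (n(f) = (f - 10)*(f - 214/(-12)) = (-10 + f)*(f - 214*(-1/12)) = (-10 + f)*(f + 107/6) = (-10 + f)*(107/6 + f))
1/(40*(-625) + n(-71)) = 1/(40*(-625) + (-535/3 + (-71)**2 + (47/6)*(-71))) = 1/(-25000 + (-535/3 + 5041 - 3337/6)) = 1/(-25000 + 8613/2) = 1/(-41387/2) = -2/41387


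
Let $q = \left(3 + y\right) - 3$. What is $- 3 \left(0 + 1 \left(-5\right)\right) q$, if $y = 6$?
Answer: $90$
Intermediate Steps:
$q = 6$ ($q = \left(3 + 6\right) - 3 = 9 - 3 = 6$)
$- 3 \left(0 + 1 \left(-5\right)\right) q = - 3 \left(0 + 1 \left(-5\right)\right) 6 = - 3 \left(0 - 5\right) 6 = \left(-3\right) \left(-5\right) 6 = 15 \cdot 6 = 90$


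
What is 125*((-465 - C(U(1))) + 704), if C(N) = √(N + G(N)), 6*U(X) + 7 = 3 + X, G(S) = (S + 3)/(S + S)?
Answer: 29875 - 125*I*√3 ≈ 29875.0 - 216.51*I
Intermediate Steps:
G(S) = (3 + S)/(2*S) (G(S) = (3 + S)/((2*S)) = (3 + S)*(1/(2*S)) = (3 + S)/(2*S))
U(X) = -⅔ + X/6 (U(X) = -7/6 + (3 + X)/6 = -7/6 + (½ + X/6) = -⅔ + X/6)
C(N) = √(N + (3 + N)/(2*N))
125*((-465 - C(U(1))) + 704) = 125*((-465 - √(2 + 4*(-⅔ + (⅙)*1) + 6/(-⅔ + (⅙)*1))/2) + 704) = 125*((-465 - √(2 + 4*(-⅔ + ⅙) + 6/(-⅔ + ⅙))/2) + 704) = 125*((-465 - √(2 + 4*(-½) + 6/(-½))/2) + 704) = 125*((-465 - √(2 - 2 + 6*(-2))/2) + 704) = 125*((-465 - √(2 - 2 - 12)/2) + 704) = 125*((-465 - √(-12)/2) + 704) = 125*((-465 - 2*I*√3/2) + 704) = 125*((-465 - I*√3) + 704) = 125*(239 - I*√3) = 29875 - 125*I*√3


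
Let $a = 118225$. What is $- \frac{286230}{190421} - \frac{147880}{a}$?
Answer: $- \frac{1771399978}{643214935} \approx -2.754$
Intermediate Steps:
$- \frac{286230}{190421} - \frac{147880}{a} = - \frac{286230}{190421} - \frac{147880}{118225} = \left(-286230\right) \frac{1}{190421} - \frac{29576}{23645} = - \frac{40890}{27203} - \frac{29576}{23645} = - \frac{1771399978}{643214935}$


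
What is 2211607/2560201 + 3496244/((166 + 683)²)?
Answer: 10545215922251/1845395441001 ≈ 5.7143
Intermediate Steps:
2211607/2560201 + 3496244/((166 + 683)²) = 2211607*(1/2560201) + 3496244/(849²) = 2211607/2560201 + 3496244/720801 = 10545215922251/1845395441001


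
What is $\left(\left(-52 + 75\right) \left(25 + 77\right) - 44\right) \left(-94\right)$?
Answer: $-216388$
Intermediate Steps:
$\left(\left(-52 + 75\right) \left(25 + 77\right) - 44\right) \left(-94\right) = \left(23 \cdot 102 - 44\right) \left(-94\right) = \left(2346 - 44\right) \left(-94\right) = 2302 \left(-94\right) = -216388$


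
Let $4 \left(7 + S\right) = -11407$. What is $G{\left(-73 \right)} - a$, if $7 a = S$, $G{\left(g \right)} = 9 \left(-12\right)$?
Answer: $\frac{8411}{28} \approx 300.39$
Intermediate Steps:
$G{\left(g \right)} = -108$
$S = - \frac{11435}{4}$ ($S = -7 + \frac{1}{4} \left(-11407\right) = -7 - \frac{11407}{4} = - \frac{11435}{4} \approx -2858.8$)
$a = - \frac{11435}{28}$ ($a = \frac{1}{7} \left(- \frac{11435}{4}\right) = - \frac{11435}{28} \approx -408.39$)
$G{\left(-73 \right)} - a = -108 - - \frac{11435}{28} = -108 + \frac{11435}{28} = \frac{8411}{28}$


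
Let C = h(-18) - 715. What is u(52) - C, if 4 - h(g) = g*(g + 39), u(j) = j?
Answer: 385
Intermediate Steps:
h(g) = 4 - g*(39 + g) (h(g) = 4 - g*(g + 39) = 4 - g*(39 + g))
C = -333 (C = (4 - 1*(-18)² - 39*(-18)) - 715 = (4 - 1*324 + 702) - 715 = (4 - 324 + 702) - 715 = 382 - 715 = -333)
u(52) - C = 52 - 1*(-333) = 52 + 333 = 385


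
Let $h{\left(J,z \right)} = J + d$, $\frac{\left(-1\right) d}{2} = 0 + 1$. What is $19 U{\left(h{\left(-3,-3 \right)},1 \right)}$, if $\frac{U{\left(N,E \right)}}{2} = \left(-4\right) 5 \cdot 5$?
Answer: $-3800$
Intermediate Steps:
$d = -2$ ($d = - 2 \left(0 + 1\right) = \left(-2\right) 1 = -2$)
$h{\left(J,z \right)} = -2 + J$ ($h{\left(J,z \right)} = J - 2 = -2 + J$)
$U{\left(N,E \right)} = -200$ ($U{\left(N,E \right)} = 2 \left(-4\right) 5 \cdot 5 = 2 \left(\left(-20\right) 5\right) = 2 \left(-100\right) = -200$)
$19 U{\left(h{\left(-3,-3 \right)},1 \right)} = 19 \left(-200\right) = -3800$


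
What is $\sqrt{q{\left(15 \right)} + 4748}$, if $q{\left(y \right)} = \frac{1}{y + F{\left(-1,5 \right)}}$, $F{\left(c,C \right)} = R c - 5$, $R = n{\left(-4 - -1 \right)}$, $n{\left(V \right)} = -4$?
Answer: $\frac{\sqrt{930622}}{14} \approx 68.906$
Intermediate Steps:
$R = -4$
$F{\left(c,C \right)} = -5 - 4 c$ ($F{\left(c,C \right)} = - 4 c - 5 = -5 - 4 c$)
$q{\left(y \right)} = \frac{1}{-1 + y}$ ($q{\left(y \right)} = \frac{1}{y - 1} = \frac{1}{-1 + y}$)
$\sqrt{q{\left(15 \right)} + 4748} = \sqrt{\frac{1}{-1 + 15} + 4748} = \sqrt{\frac{1}{14} + 4748} = \sqrt{\frac{66473}{14}} = \frac{\sqrt{930622}}{14}$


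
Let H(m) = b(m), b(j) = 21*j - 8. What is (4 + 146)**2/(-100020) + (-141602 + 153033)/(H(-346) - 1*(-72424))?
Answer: -5375773/108605050 ≈ -0.049498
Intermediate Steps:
b(j) = -8 + 21*j
H(m) = -8 + 21*m
(4 + 146)**2/(-100020) + (-141602 + 153033)/(H(-346) - 1*(-72424)) = (4 + 146)**2/(-100020) + (-141602 + 153033)/((-8 + 21*(-346)) - 1*(-72424)) = 150**2*(-1/100020) + 11431/((-8 - 7266) + 72424) = 22500*(-1/100020) + 11431/(-7274 + 72424) = -375/1667 + 11431/65150 = -5375773/108605050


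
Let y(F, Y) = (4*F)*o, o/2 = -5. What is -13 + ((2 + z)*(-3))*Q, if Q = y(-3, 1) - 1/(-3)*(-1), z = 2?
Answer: -1449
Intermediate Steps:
o = -10 (o = 2*(-5) = -10)
y(F, Y) = -40*F (y(F, Y) = (4*F)*(-10) = -40*F)
Q = 359/3 (Q = -40*(-3) - 1/(-3)*(-1) = 120 - 1*(-1/3)*(-1) = 120 + (1/3)*(-1) = 120 - 1/3 = 359/3 ≈ 119.67)
-13 + ((2 + z)*(-3))*Q = -13 + ((2 + 2)*(-3))*(359/3) = -13 + (4*(-3))*(359/3) = -13 - 12*359/3 = -13 - 1436 = -1449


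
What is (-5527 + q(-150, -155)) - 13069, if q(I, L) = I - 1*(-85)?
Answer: -18661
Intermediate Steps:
q(I, L) = 85 + I (q(I, L) = I + 85 = 85 + I)
(-5527 + q(-150, -155)) - 13069 = (-5527 + (85 - 150)) - 13069 = (-5527 - 65) - 13069 = -5592 - 13069 = -18661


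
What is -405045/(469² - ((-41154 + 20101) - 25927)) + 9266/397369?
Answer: -158478851299/106074078229 ≈ -1.4940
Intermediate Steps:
-405045/(469² - ((-41154 + 20101) - 25927)) + 9266/397369 = -405045/(219961 - (-21053 - 25927)) + 9266*(1/397369) = -405045/(219961 - 1*(-46980)) + 9266/397369 = -405045/(219961 + 46980) + 9266/397369 = -405045/266941 + 9266/397369 = -158478851299/106074078229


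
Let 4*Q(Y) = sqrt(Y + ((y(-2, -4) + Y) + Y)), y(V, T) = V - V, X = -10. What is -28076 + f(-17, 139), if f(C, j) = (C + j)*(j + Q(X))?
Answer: -11118 + 61*I*sqrt(30)/2 ≈ -11118.0 + 167.06*I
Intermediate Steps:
y(V, T) = 0
Q(Y) = sqrt(3)*sqrt(Y)/4 (Q(Y) = sqrt(Y + ((0 + Y) + Y))/4 = sqrt(Y + (Y + Y))/4 = sqrt(Y + 2*Y)/4 = sqrt(3*Y)/4 = (sqrt(3)*sqrt(Y))/4 = sqrt(3)*sqrt(Y)/4)
f(C, j) = (C + j)*(j + I*sqrt(30)/4) (f(C, j) = (C + j)*(j + sqrt(3)*sqrt(-10)/4) = (C + j)*(j + sqrt(3)*(I*sqrt(10))/4) = (C + j)*(j + I*sqrt(30)/4))
-28076 + f(-17, 139) = -28076 + (139**2 - 17*139 + (1/4)*I*(-17)*sqrt(30) + (1/4)*I*139*sqrt(30)) = -28076 + (19321 - 2363 - 17*I*sqrt(30)/4 + 139*I*sqrt(30)/4) = -28076 + (16958 + 61*I*sqrt(30)/2) = -11118 + 61*I*sqrt(30)/2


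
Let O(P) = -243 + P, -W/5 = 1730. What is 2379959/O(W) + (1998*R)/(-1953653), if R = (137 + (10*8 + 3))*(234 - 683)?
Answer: -2894469861307/17373836129 ≈ -166.60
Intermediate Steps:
W = -8650 (W = -5*1730 = -8650)
R = -98780 (R = (137 + (80 + 3))*(-449) = (137 + 83)*(-449) = 220*(-449) = -98780)
2379959/O(W) + (1998*R)/(-1953653) = 2379959/(-243 - 8650) + (1998*(-98780))/(-1953653) = 2379959/(-8893) - 197362440*(-1/1953653) = 2379959*(-1/8893) + 197362440/1953653 = -2379959/8893 + 197362440/1953653 = -2894469861307/17373836129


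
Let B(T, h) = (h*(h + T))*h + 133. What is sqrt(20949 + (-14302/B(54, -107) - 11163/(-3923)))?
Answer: sqrt(7417129373662706392327)/594985718 ≈ 144.75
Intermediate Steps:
B(T, h) = 133 + h**2*(T + h) (B(T, h) = (h*(T + h))*h + 133 = h**2*(T + h) + 133 = 133 + h**2*(T + h))
sqrt(20949 + (-14302/B(54, -107) - 11163/(-3923))) = sqrt(20949 + (-14302/(133 + (-107)**3 + 54*(-107)**2) - 11163/(-3923))) = sqrt(20949 + (-14302/(133 - 1225043 + 54*11449) - 11163*(-1/3923))) = sqrt(20949 + (-14302/(133 - 1225043 + 618246) + 11163/3923)) = sqrt(20949 + (-14302/(-606664) + 11163/3923)) = sqrt(20949 + (-14302*(-1/606664) + 11163/3923)) = sqrt(20949 + (7151/303332 + 11163/3923)) = sqrt(20949 + 3414148489/1189971436) = sqrt(24932125761253/1189971436) = sqrt(7417129373662706392327)/594985718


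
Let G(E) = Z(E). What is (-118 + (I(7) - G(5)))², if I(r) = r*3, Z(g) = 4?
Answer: 10201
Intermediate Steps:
I(r) = 3*r
G(E) = 4
(-118 + (I(7) - G(5)))² = (-118 + (3*7 - 1*4))² = (-118 + (21 - 4))² = (-118 + 17)² = (-101)² = 10201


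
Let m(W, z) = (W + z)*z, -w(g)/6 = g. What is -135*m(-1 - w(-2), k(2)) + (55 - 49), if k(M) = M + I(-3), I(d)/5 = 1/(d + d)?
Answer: 7479/4 ≈ 1869.8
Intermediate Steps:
I(d) = 5/(2*d) (I(d) = 5/(d + d) = 5/((2*d)) = 5*(1/(2*d)) = 5/(2*d))
w(g) = -6*g
k(M) = -5/6 + M (k(M) = M + (5/2)/(-3) = M + (5/2)*(-1/3) = M - 5/6 = -5/6 + M)
m(W, z) = z*(W + z)
-135*m(-1 - w(-2), k(2)) + (55 - 49) = -135*(-5/6 + 2)*((-1 - (-6)*(-2)) + (-5/6 + 2)) + (55 - 49) = -315*((-1 - 1*12) + 7/6)/2 + 6 = -315*((-1 - 12) + 7/6)/2 + 6 = -315*(-13 + 7/6)/2 + 6 = -315*(-71)/(2*6) + 6 = -135*(-497/36) + 6 = 7455/4 + 6 = 7479/4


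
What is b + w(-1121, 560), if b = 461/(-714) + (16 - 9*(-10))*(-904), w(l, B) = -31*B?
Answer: -80813837/714 ≈ -1.1318e+5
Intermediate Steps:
b = -68418797/714 (b = 461*(-1/714) + (16 + 90)*(-904) = -461/714 + 106*(-904) = -461/714 - 95824 = -68418797/714 ≈ -95825.)
b + w(-1121, 560) = -68418797/714 - 31*560 = -68418797/714 - 17360 = -80813837/714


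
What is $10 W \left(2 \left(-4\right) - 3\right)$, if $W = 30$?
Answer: $-3300$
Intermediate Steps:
$10 W \left(2 \left(-4\right) - 3\right) = 10 \cdot 30 \left(2 \left(-4\right) - 3\right) = 300 \left(-8 - 3\right) = 300 \left(-11\right) = -3300$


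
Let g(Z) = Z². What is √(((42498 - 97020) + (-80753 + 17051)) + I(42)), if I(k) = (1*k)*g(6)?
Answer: 6*I*√3242 ≈ 341.63*I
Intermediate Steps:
I(k) = 36*k (I(k) = (1*k)*6² = k*36 = 36*k)
√(((42498 - 97020) + (-80753 + 17051)) + I(42)) = √(((42498 - 97020) + (-80753 + 17051)) + 36*42) = √((-54522 - 63702) + 1512) = √(-118224 + 1512) = √(-116712) = 6*I*√3242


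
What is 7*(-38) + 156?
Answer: -110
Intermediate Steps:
7*(-38) + 156 = -266 + 156 = -110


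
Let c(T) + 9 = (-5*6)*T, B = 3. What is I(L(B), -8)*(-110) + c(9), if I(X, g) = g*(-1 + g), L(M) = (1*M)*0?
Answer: -8199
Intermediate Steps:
c(T) = -9 - 30*T (c(T) = -9 + (-5*6)*T = -9 - 30*T)
L(M) = 0 (L(M) = M*0 = 0)
I(L(B), -8)*(-110) + c(9) = -8*(-1 - 8)*(-110) + (-9 - 30*9) = -8*(-9)*(-110) + (-9 - 270) = 72*(-110) - 279 = -7920 - 279 = -8199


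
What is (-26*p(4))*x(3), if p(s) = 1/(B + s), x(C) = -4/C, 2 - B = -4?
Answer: 52/15 ≈ 3.4667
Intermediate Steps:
B = 6 (B = 2 - 1*(-4) = 2 + 4 = 6)
p(s) = 1/(6 + s)
(-26*p(4))*x(3) = (-26/(6 + 4))*(-4/3) = (-26/10)*(-4*⅓) = -26*⅒*(-4/3) = -13/5*(-4/3) = 52/15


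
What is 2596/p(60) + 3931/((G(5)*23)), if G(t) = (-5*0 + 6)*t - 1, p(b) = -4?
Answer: -428952/667 ≈ -643.11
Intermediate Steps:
G(t) = -1 + 6*t (G(t) = (0 + 6)*t - 1 = 6*t - 1 = -1 + 6*t)
2596/p(60) + 3931/((G(5)*23)) = 2596/(-4) + 3931/(((-1 + 6*5)*23)) = 2596*(-¼) + 3931/(((-1 + 30)*23)) = -649 + 3931/((29*23)) = -649 + 3931/667 = -428952/667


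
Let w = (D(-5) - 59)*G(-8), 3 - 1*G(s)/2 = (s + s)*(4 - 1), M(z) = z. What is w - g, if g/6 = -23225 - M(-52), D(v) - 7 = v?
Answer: 133224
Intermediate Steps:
D(v) = 7 + v
G(s) = 6 - 12*s (G(s) = 6 - 2*(s + s)*(4 - 1) = 6 - 2*2*s*3 = 6 - 12*s)
g = -139038 (g = 6*(-23225 - 1*(-52)) = 6*(-23225 + 52) = 6*(-23173) = -139038)
w = -5814 (w = ((7 - 5) - 59)*(6 - 12*(-8)) = (2 - 59)*(6 + 96) = -57*102 = -5814)
w - g = -5814 - 1*(-139038) = -5814 + 139038 = 133224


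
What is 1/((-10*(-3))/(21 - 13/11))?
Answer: 109/165 ≈ 0.66061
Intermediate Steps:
1/((-10*(-3))/(21 - 13/11)) = 1/(30/(21 - 13*1/11)) = 1/(30/(21 - 13/11)) = 1/(30/(218/11)) = 1/(30*(11/218)) = 1/(165/109) = 109/165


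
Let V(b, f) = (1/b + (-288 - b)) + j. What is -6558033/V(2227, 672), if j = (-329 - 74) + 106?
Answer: 4868246497/2087441 ≈ 2332.2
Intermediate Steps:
j = -297 (j = -403 + 106 = -297)
V(b, f) = -585 + 1/b - b (V(b, f) = (1/b + (-288 - b)) - 297 = (-288 + 1/b - b) - 297 = -585 + 1/b - b)
-6558033/V(2227, 672) = -6558033/(-585 + 1/2227 - 1*2227) = -6558033/(-585 + 1/2227 - 2227) = -6558033/(-6262323/2227) = -6558033*(-2227/6262323) = 4868246497/2087441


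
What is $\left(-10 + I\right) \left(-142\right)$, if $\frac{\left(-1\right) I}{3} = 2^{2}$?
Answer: $3124$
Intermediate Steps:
$I = -12$ ($I = - 3 \cdot 2^{2} = \left(-3\right) 4 = -12$)
$\left(-10 + I\right) \left(-142\right) = \left(-10 - 12\right) \left(-142\right) = \left(-22\right) \left(-142\right) = 3124$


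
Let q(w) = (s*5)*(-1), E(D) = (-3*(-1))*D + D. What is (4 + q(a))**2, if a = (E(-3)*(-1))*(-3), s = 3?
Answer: 121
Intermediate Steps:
E(D) = 4*D (E(D) = 3*D + D = 4*D)
a = -36 (a = ((4*(-3))*(-1))*(-3) = -12*(-1)*(-3) = 12*(-3) = -36)
q(w) = -15 (q(w) = (3*5)*(-1) = 15*(-1) = -15)
(4 + q(a))**2 = (4 - 15)**2 = (-11)**2 = 121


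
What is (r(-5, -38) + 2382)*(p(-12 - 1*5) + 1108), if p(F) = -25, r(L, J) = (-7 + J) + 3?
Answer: 2534220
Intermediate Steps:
r(L, J) = -4 + J
(r(-5, -38) + 2382)*(p(-12 - 1*5) + 1108) = ((-4 - 38) + 2382)*(-25 + 1108) = (-42 + 2382)*1083 = 2340*1083 = 2534220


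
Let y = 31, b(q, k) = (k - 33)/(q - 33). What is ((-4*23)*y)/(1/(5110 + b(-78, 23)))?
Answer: -1617711440/111 ≈ -1.4574e+7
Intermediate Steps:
b(q, k) = (-33 + k)/(-33 + q)
((-4*23)*y)/(1/(5110 + b(-78, 23))) = (-4*23*31)/(1/(5110 + (-33 + 23)/(-33 - 78))) = (-92*31)/(1/(5110 - 10/(-111))) = -2852/(1/(5110 - 1/111*(-10))) = -2852/(1/(5110 + 10/111)) = -2852/(1/(567220/111)) = -2852/111/567220 = -2852*567220/111 = -1617711440/111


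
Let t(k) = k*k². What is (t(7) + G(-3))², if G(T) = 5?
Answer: 121104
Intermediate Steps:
t(k) = k³
(t(7) + G(-3))² = (7³ + 5)² = (343 + 5)² = 348² = 121104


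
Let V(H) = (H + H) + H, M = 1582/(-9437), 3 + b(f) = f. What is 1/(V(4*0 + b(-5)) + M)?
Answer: -9437/228070 ≈ -0.041378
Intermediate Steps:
b(f) = -3 + f
M = -1582/9437 (M = 1582*(-1/9437) = -1582/9437 ≈ -0.16764)
V(H) = 3*H (V(H) = 2*H + H = 3*H)
1/(V(4*0 + b(-5)) + M) = 1/(3*(4*0 + (-3 - 5)) - 1582/9437) = 1/(3*(0 - 8) - 1582/9437) = 1/(3*(-8) - 1582/9437) = 1/(-24 - 1582/9437) = 1/(-228070/9437) = -9437/228070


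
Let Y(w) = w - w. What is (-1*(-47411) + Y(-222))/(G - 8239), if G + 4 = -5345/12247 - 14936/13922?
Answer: -577407508691/100407955046 ≈ -5.7506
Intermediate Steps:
Y(w) = 0
G = -469672609/85251367 (G = -4 + (-5345/12247 - 14936/13922) = -4 + (-5345*1/12247 - 14936*1/13922) = -4 + (-5345/12247 - 7468/6961) = -4 - 128667141/85251367 = -469672609/85251367 ≈ -5.5093)
(-1*(-47411) + Y(-222))/(G - 8239) = (-1*(-47411) + 0)/(-469672609/85251367 - 8239) = (47411 + 0)/(-702855685322/85251367) = 47411*(-85251367/702855685322) = -577407508691/100407955046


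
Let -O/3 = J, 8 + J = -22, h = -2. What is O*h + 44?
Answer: -136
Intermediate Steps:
J = -30 (J = -8 - 22 = -30)
O = 90 (O = -3*(-30) = 90)
O*h + 44 = 90*(-2) + 44 = -180 + 44 = -136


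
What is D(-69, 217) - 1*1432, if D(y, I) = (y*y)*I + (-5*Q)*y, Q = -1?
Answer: 1031360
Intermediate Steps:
D(y, I) = 5*y + I*y² (D(y, I) = (y*y)*I + (-5*(-1))*y = y²*I + 5*y = I*y² + 5*y = 5*y + I*y²)
D(-69, 217) - 1*1432 = -69*(5 + 217*(-69)) - 1*1432 = -69*(5 - 14973) - 1432 = -69*(-14968) - 1432 = 1032792 - 1432 = 1031360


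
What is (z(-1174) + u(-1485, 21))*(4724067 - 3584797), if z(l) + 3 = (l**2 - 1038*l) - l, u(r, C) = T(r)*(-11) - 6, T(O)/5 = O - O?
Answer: 2959883841310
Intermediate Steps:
T(O) = 0 (T(O) = 5*(O - O) = 5*0 = 0)
u(r, C) = -6 (u(r, C) = 0*(-11) - 6 = 0 - 6 = -6)
z(l) = -3 + l**2 - 1039*l (z(l) = -3 + ((l**2 - 1038*l) - l) = -3 + (l**2 - 1039*l) = -3 + l**2 - 1039*l)
(z(-1174) + u(-1485, 21))*(4724067 - 3584797) = ((-3 + (-1174)**2 - 1039*(-1174)) - 6)*(4724067 - 3584797) = ((-3 + 1378276 + 1219786) - 6)*1139270 = (2598059 - 6)*1139270 = 2598053*1139270 = 2959883841310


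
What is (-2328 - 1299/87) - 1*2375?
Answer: -136820/29 ≈ -4717.9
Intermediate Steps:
(-2328 - 1299/87) - 1*2375 = (-2328 - 1299*1/87) - 2375 = (-2328 - 433/29) - 2375 = -67945/29 - 2375 = -136820/29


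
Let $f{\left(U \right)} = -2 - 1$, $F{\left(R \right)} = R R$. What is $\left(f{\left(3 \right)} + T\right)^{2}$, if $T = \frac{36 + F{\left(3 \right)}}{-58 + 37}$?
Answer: $\frac{1296}{49} \approx 26.449$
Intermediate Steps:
$F{\left(R \right)} = R^{2}$
$f{\left(U \right)} = -3$ ($f{\left(U \right)} = -2 - 1 = -3$)
$T = - \frac{15}{7}$ ($T = \frac{36 + 3^{2}}{-58 + 37} = \frac{36 + 9}{-21} = 45 \left(- \frac{1}{21}\right) = - \frac{15}{7} \approx -2.1429$)
$\left(f{\left(3 \right)} + T\right)^{2} = \left(-3 - \frac{15}{7}\right)^{2} = \left(- \frac{36}{7}\right)^{2} = \frac{1296}{49}$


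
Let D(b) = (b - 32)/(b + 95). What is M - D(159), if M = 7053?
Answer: 14105/2 ≈ 7052.5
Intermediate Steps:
D(b) = (-32 + b)/(95 + b)
M - D(159) = 7053 - (-32 + 159)/(95 + 159) = 7053 - 127/254 = 7053 - 1*½ = 7053 - ½ = 14105/2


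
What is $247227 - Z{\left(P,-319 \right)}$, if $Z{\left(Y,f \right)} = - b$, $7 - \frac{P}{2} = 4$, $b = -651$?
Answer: $246576$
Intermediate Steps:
$P = 6$ ($P = 14 - 8 = 6$)
$Z{\left(Y,f \right)} = 651$ ($Z{\left(Y,f \right)} = \left(-1\right) \left(-651\right) = 651$)
$247227 - Z{\left(P,-319 \right)} = 247227 - 651 = 246576$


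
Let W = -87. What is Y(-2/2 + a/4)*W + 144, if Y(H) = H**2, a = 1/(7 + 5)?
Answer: 46531/768 ≈ 60.587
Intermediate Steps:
a = 1/12 ≈ 0.083333
Y(-2/2 + a/4)*W + 144 = (-2/2 + (1/12)/4)**2*(-87) + 144 = (-2*1/2 + (1/12)*(1/4))**2*(-87) + 144 = (-1 + 1/48)**2*(-87) + 144 = (-47/48)**2*(-87) + 144 = (2209/2304)*(-87) + 144 = -64061/768 + 144 = 46531/768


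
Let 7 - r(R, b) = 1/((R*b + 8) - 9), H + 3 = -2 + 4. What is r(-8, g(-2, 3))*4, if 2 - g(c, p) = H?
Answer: 704/25 ≈ 28.160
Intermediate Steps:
H = -1 (H = -3 + (-2 + 4) = -3 + 2 = -1)
g(c, p) = 3 (g(c, p) = 2 - 1*(-1) = 2 + 1 = 3)
r(R, b) = 7 - 1/(-1 + R*b) (r(R, b) = 7 - 1/((R*b + 8) - 9) = 7 - 1/((8 + R*b) - 9) = 7 - 1/(-1 + R*b))
r(-8, g(-2, 3))*4 = ((-8 + 7*(-8)*3)/(-1 - 8*3))*4 = ((-8 - 168)/(-1 - 24))*4 = (-176/(-25))*4 = -1/25*(-176)*4 = (176/25)*4 = 704/25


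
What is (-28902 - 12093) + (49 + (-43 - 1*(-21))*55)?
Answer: -42156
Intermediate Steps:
(-28902 - 12093) + (49 + (-43 - 1*(-21))*55) = -40995 + (49 + (-43 + 21)*55) = -40995 + (49 - 22*55) = -40995 + (49 - 1210) = -40995 - 1161 = -42156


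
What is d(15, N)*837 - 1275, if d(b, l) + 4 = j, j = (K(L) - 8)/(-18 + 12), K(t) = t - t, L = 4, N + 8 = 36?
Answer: -3507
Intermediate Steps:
N = 28 (N = -8 + 36 = 28)
K(t) = 0
j = 4/3 (j = (0 - 8)/(-18 + 12) = -8/(-6) = -8*(-⅙) = 4/3 ≈ 1.3333)
d(b, l) = -8/3 (d(b, l) = -4 + 4/3 = -8/3)
d(15, N)*837 - 1275 = -8/3*837 - 1275 = -2232 - 1275 = -3507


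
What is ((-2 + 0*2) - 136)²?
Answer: 19044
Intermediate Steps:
((-2 + 0*2) - 136)² = ((-2 + 0) - 136)² = (-2 - 136)² = (-138)² = 19044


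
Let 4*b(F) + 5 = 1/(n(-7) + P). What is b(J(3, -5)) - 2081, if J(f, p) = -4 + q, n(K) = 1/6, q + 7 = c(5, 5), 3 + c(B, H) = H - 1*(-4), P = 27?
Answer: -1357621/652 ≈ -2082.2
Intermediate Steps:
c(B, H) = 1 + H (c(B, H) = -3 + (H - 1*(-4)) = -3 + (H + 4) = -3 + (4 + H) = 1 + H)
q = -1 (q = -7 + (1 + 5) = -7 + 6 = -1)
n(K) = ⅙
J(f, p) = -5 (J(f, p) = -4 - 1 = -5)
b(F) = -809/652 (b(F) = -5/4 + 1/(4*(⅙ + 27)) = -5/4 + 1/(4*(163/6)) = -5/4 + (¼)*(6/163) = -5/4 + 3/326 = -809/652)
b(J(3, -5)) - 2081 = -809/652 - 2081 = -1357621/652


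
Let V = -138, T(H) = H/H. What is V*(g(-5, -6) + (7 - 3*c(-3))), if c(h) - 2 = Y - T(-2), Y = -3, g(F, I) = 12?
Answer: -3450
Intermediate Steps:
T(H) = 1
c(h) = -2 (c(h) = 2 + (-3 - 1*1) = 2 + (-3 - 1) = 2 - 4 = -2)
V*(g(-5, -6) + (7 - 3*c(-3))) = -138*(12 + (7 - 3*(-2))) = -138*(12 + (7 + 6)) = -138*(12 + 13) = -138*25 = -3450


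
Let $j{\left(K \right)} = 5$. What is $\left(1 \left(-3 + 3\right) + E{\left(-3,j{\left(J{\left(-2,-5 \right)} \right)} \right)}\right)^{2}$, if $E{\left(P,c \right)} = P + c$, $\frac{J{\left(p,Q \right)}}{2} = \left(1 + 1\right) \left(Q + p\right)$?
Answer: $4$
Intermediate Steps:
$J{\left(p,Q \right)} = 4 Q + 4 p$ ($J{\left(p,Q \right)} = 2 \left(1 + 1\right) \left(Q + p\right) = 2 \cdot 2 \left(Q + p\right) = 2 \left(2 Q + 2 p\right) = 4 Q + 4 p$)
$\left(1 \left(-3 + 3\right) + E{\left(-3,j{\left(J{\left(-2,-5 \right)} \right)} \right)}\right)^{2} = \left(1 \left(-3 + 3\right) + \left(-3 + 5\right)\right)^{2} = \left(1 \cdot 0 + 2\right)^{2} = \left(0 + 2\right)^{2} = 2^{2} = 4$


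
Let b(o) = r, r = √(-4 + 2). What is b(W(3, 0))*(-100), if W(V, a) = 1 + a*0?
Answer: -100*I*√2 ≈ -141.42*I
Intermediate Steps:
W(V, a) = 1 (W(V, a) = 1 + 0 = 1)
r = I*√2 (r = √(-2) = I*√2 ≈ 1.4142*I)
b(o) = I*√2
b(W(3, 0))*(-100) = (I*√2)*(-100) = -100*I*√2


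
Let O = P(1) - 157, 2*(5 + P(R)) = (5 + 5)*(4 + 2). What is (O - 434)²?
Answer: 320356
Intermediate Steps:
P(R) = 25 (P(R) = -5 + ((5 + 5)*(4 + 2))/2 = -5 + (10*6)/2 = -5 + (½)*60 = -5 + 30 = 25)
O = -132 (O = 25 - 157 = -132)
(O - 434)² = (-132 - 434)² = (-566)² = 320356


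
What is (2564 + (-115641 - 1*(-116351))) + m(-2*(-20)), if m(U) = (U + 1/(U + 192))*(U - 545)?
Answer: -3927337/232 ≈ -16928.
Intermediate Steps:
m(U) = (-545 + U)*(U + 1/(192 + U)) (m(U) = (U + 1/(192 + U))*(-545 + U) = (-545 + U)*(U + 1/(192 + U)))
(2564 + (-115641 - 1*(-116351))) + m(-2*(-20)) = (2564 + (-115641 - 1*(-116351))) + (-545 + (-2*(-20))³ - (-209278)*(-20) - 353*(-2*(-20))²)/(192 - 2*(-20)) = (2564 + (-115641 + 116351)) + (-545 + 40³ - 104639*40 - 353*40²)/(192 + 40) = (2564 + 710) + (-545 + 64000 - 4185560 - 353*1600)/232 = 3274 + (-545 + 64000 - 4185560 - 564800)/232 = 3274 + (1/232)*(-4686905) = 3274 - 4686905/232 = -3927337/232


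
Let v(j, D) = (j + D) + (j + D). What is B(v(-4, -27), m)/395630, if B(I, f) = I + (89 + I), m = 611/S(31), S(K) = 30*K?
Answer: -7/79126 ≈ -8.8466e-5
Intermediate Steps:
m = 611/930 (m = 611/((30*31)) = 611/930 ≈ 0.65699)
v(j, D) = 2*D + 2*j (v(j, D) = (D + j) + (D + j) = 2*D + 2*j)
B(I, f) = 89 + 2*I
B(v(-4, -27), m)/395630 = (89 + 2*(2*(-27) + 2*(-4)))/395630 = (89 + 2*(-54 - 8))*(1/395630) = (89 + 2*(-62))*(1/395630) = (89 - 124)*(1/395630) = -35*1/395630 = -7/79126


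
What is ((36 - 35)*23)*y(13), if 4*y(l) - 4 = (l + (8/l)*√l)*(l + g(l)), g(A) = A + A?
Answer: 11753/4 + 138*√13 ≈ 3435.8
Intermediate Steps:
g(A) = 2*A
y(l) = 1 + 3*l*(l + 8/√l)/4 (y(l) = 1 + ((l + (8/l)*√l)*(l + 2*l))/4 = 1 + ((l + 8/√l)*(3*l))/4 = 1 + (3*l*(l + 8/√l))/4 = 1 + 3*l*(l + 8/√l)/4)
((36 - 35)*23)*y(13) = ((36 - 35)*23)*(1 + 6*√13 + (¾)*13²) = (1*23)*(1 + 6*√13 + (¾)*169) = 23*(1 + 6*√13 + 507/4) = 23*(511/4 + 6*√13) = 11753/4 + 138*√13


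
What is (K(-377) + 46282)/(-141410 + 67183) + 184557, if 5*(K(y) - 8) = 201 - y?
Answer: 68495330167/371135 ≈ 1.8456e+5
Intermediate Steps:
K(y) = 241/5 - y/5 (K(y) = 8 + (201 - y)/5 = 8 + (201/5 - y/5) = 241/5 - y/5)
(K(-377) + 46282)/(-141410 + 67183) + 184557 = ((241/5 - 1/5*(-377)) + 46282)/(-141410 + 67183) + 184557 = ((241/5 + 377/5) + 46282)/(-74227) + 184557 = (618/5 + 46282)*(-1/74227) + 184557 = (232028/5)*(-1/74227) + 184557 = -232028/371135 + 184557 = 68495330167/371135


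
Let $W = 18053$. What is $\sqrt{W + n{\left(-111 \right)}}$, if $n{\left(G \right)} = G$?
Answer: $\sqrt{17942} \approx 133.95$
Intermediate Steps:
$\sqrt{W + n{\left(-111 \right)}} = \sqrt{18053 - 111} = \sqrt{17942}$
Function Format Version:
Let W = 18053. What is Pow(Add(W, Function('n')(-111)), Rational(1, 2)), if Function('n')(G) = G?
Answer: Pow(17942, Rational(1, 2)) ≈ 133.95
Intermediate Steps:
Pow(Add(W, Function('n')(-111)), Rational(1, 2)) = Pow(Add(18053, -111), Rational(1, 2)) = Pow(17942, Rational(1, 2))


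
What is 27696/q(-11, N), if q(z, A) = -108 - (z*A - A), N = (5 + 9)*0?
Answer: -2308/9 ≈ -256.44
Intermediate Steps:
N = 0 (N = 14*0 = 0)
q(z, A) = -108 + A - A*z (q(z, A) = -108 - (A*z - A) = -108 - (-A + A*z) = -108 + (A - A*z) = -108 + A - A*z)
27696/q(-11, N) = 27696/(-108 + 0 - 1*0*(-11)) = 27696/(-108 + 0 + 0) = 27696/(-108) = 27696*(-1/108) = -2308/9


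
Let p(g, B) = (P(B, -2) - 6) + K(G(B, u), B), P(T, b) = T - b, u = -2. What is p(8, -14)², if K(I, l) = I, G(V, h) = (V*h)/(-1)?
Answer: 2116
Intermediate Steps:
G(V, h) = -V*h (G(V, h) = (V*h)*(-1) = -V*h)
p(g, B) = -4 + 3*B (p(g, B) = ((B - 1*(-2)) - 6) - 1*B*(-2) = ((B + 2) - 6) + 2*B = ((2 + B) - 6) + 2*B = (-4 + B) + 2*B = -4 + 3*B)
p(8, -14)² = (-4 + 3*(-14))² = (-4 - 42)² = (-46)² = 2116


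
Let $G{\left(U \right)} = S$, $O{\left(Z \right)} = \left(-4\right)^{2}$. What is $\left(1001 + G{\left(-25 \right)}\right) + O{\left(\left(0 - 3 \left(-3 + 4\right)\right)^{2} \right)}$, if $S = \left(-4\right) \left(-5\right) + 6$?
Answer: $1043$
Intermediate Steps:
$S = 26$ ($S = 20 + 6 = 26$)
$O{\left(Z \right)} = 16$
$G{\left(U \right)} = 26$
$\left(1001 + G{\left(-25 \right)}\right) + O{\left(\left(0 - 3 \left(-3 + 4\right)\right)^{2} \right)} = \left(1001 + 26\right) + 16 = 1027 + 16 = 1043$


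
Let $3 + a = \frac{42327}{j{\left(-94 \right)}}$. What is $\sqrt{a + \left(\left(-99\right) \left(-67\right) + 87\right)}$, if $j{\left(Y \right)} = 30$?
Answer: $\frac{3 \sqrt{90310}}{10} \approx 90.155$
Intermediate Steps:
$a = \frac{14079}{10}$ ($a = -3 + \frac{42327}{30} = -3 + 42327 \cdot \frac{1}{30} = -3 + \frac{14109}{10} = \frac{14079}{10} \approx 1407.9$)
$\sqrt{a + \left(\left(-99\right) \left(-67\right) + 87\right)} = \sqrt{\frac{14079}{10} + \left(\left(-99\right) \left(-67\right) + 87\right)} = \sqrt{\frac{14079}{10} + \left(6633 + 87\right)} = \sqrt{\frac{14079}{10} + 6720} = \sqrt{\frac{81279}{10}} = \frac{3 \sqrt{90310}}{10}$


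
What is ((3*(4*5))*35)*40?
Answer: 84000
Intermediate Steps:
((3*(4*5))*35)*40 = ((3*20)*35)*40 = (60*35)*40 = 2100*40 = 84000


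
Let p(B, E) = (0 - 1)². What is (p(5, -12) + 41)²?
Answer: 1764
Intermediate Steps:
p(B, E) = 1 (p(B, E) = (-1)² = 1)
(p(5, -12) + 41)² = (1 + 41)² = 42² = 1764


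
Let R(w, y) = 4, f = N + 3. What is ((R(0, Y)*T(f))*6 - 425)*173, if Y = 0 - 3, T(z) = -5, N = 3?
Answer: -94285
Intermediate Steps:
f = 6 (f = 3 + 3 = 6)
Y = -3
((R(0, Y)*T(f))*6 - 425)*173 = ((4*(-5))*6 - 425)*173 = (-20*6 - 425)*173 = (-120 - 425)*173 = -545*173 = -94285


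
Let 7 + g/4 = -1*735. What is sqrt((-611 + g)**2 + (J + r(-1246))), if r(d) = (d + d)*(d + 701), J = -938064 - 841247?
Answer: sqrt(12388070) ≈ 3519.7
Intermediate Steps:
J = -1779311
g = -2968 (g = -28 + 4*(-1*735) = -28 + 4*(-735) = -28 - 2940 = -2968)
r(d) = 2*d*(701 + d) (r(d) = (2*d)*(701 + d) = 2*d*(701 + d))
sqrt((-611 + g)**2 + (J + r(-1246))) = sqrt((-611 - 2968)**2 + (-1779311 + 2*(-1246)*(701 - 1246))) = sqrt((-3579)**2 + (-1779311 + 2*(-1246)*(-545))) = sqrt(12809241 + (-1779311 + 1358140)) = sqrt(12809241 - 421171) = sqrt(12388070)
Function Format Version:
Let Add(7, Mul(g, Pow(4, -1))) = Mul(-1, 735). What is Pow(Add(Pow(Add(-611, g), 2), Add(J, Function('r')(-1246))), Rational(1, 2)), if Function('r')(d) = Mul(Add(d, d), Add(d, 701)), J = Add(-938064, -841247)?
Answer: Pow(12388070, Rational(1, 2)) ≈ 3519.7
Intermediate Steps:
J = -1779311
g = -2968 (g = Add(-28, Mul(4, Mul(-1, 735))) = Add(-28, Mul(4, -735)) = Add(-28, -2940) = -2968)
Function('r')(d) = Mul(2, d, Add(701, d)) (Function('r')(d) = Mul(Mul(2, d), Add(701, d)) = Mul(2, d, Add(701, d)))
Pow(Add(Pow(Add(-611, g), 2), Add(J, Function('r')(-1246))), Rational(1, 2)) = Pow(Add(Pow(Add(-611, -2968), 2), Add(-1779311, Mul(2, -1246, Add(701, -1246)))), Rational(1, 2)) = Pow(Add(Pow(-3579, 2), Add(-1779311, Mul(2, -1246, -545))), Rational(1, 2)) = Pow(Add(12809241, Add(-1779311, 1358140)), Rational(1, 2)) = Pow(Add(12809241, -421171), Rational(1, 2)) = Pow(12388070, Rational(1, 2))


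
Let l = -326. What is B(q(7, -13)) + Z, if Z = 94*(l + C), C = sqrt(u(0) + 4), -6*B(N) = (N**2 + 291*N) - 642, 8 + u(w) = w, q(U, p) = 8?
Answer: -92807/3 + 188*I ≈ -30936.0 + 188.0*I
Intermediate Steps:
u(w) = -8 + w
B(N) = 107 - 97*N/2 - N**2/6 (B(N) = -((N**2 + 291*N) - 642)/6 = -(-642 + N**2 + 291*N)/6 = 107 - 97*N/2 - N**2/6)
C = 2*I (C = sqrt((-8 + 0) + 4) = sqrt(-8 + 4) = sqrt(-4) = 2*I ≈ 2.0*I)
Z = -30644 + 188*I (Z = 94*(-326 + 2*I) = -30644 + 188*I ≈ -30644.0 + 188.0*I)
B(q(7, -13)) + Z = (107 - 97/2*8 - 1/6*8**2) + (-30644 + 188*I) = (107 - 388 - 1/6*64) + (-30644 + 188*I) = (107 - 388 - 32/3) + (-30644 + 188*I) = -875/3 + (-30644 + 188*I) = -92807/3 + 188*I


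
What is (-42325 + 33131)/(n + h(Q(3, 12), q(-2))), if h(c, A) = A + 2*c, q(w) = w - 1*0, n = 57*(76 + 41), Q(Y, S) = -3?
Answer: -9194/6661 ≈ -1.3803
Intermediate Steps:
n = 6669 (n = 57*117 = 6669)
q(w) = w (q(w) = w + 0 = w)
(-42325 + 33131)/(n + h(Q(3, 12), q(-2))) = (-42325 + 33131)/(6669 + (-2 + 2*(-3))) = -9194/(6669 + (-2 - 6)) = -9194/(6669 - 8) = -9194/6661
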